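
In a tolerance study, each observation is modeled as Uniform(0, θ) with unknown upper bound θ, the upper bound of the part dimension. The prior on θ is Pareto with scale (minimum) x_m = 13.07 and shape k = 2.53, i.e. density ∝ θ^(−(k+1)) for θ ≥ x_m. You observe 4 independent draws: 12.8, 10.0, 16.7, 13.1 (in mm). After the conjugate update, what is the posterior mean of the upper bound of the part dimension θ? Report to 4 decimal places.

A Pareto(scale x_m, shape k) prior on the upper bound θ of Uniform(0, θ) is conjugate: posterior is Pareto(max(x_m, max xᵢ), k + n).
Sample maximum = 16.7; prior scale x_m = 13.07 → posterior scale = max = 16.70.
Posterior shape = 2.53 + 4 = 6.53.
E[θ|data] = k·x_m/(k−1) = 6.53·16.70/5.53 = 19.7199.

19.7199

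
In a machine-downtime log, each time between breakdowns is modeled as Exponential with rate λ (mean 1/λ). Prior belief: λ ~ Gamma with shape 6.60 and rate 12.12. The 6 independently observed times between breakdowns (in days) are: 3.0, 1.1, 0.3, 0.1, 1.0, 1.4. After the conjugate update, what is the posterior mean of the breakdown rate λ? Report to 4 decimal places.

0.6625

With a Gamma(shape α, rate β) prior on the exponential rate λ, the posterior after n observations with total T = Σxᵢ is Gamma(α+n, β+T).
Sum of observations T = 6.9 days; n = 6.
Posterior: Gamma(6.60+6, 12.12+6.9) = Gamma(12.60, 19.02).
Posterior mean of λ = α/β = 12.60/19.02 = 0.6625.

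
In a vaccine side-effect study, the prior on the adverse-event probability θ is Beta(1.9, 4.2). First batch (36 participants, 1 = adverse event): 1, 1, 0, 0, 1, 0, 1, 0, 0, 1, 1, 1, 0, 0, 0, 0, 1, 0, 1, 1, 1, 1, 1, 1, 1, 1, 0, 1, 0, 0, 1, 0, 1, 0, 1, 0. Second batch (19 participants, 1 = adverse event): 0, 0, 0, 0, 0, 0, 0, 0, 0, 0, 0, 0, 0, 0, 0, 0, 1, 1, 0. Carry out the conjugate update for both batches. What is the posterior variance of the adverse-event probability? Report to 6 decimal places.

The Beta prior is conjugate to a Binomial/Bernoulli likelihood; the update adds successes to α and failures to β.
After batch 1: Beta(1.9+20, 4.2+16) = Beta(21.9, 20.2).
After batch 2: Beta(21.9+2, 20.2+17) = Beta(23.9, 37.2).
Var = αβ/((α+β)²(α+β+1)) = 23.9·37.2/(61.1²·62.1) = 0.003835.

0.003835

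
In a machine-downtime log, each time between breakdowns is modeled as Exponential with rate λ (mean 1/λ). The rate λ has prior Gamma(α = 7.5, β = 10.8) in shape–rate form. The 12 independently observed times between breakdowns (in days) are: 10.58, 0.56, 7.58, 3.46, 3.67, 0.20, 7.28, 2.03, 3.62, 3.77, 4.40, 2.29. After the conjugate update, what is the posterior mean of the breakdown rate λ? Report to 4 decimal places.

With a Gamma(shape α, rate β) prior on the exponential rate λ, the posterior after n observations with total T = Σxᵢ is Gamma(α+n, β+T).
Sum of observations T = 49.44 days; n = 12.
Posterior: Gamma(7.5+12, 10.8+49.44) = Gamma(19.5, 60.24).
Posterior mean of λ = α/β = 19.5/60.24 = 0.3237.

0.3237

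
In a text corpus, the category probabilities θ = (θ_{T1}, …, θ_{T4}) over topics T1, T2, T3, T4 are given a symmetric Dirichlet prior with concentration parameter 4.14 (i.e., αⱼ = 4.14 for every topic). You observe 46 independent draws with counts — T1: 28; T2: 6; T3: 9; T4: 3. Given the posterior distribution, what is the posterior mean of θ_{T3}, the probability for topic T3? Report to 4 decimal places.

0.2100

The Dirichlet prior is conjugate to the Multinomial likelihood: each posterior αⱼ = prior αⱼ + observed count nⱼ.
Posterior concentration: (32.14, 10.14, 13.14, 7.14), total = 62.56.
E[θ_{T3}|data] = α_{T3}/Σα = 13.14/62.56 = 0.2100.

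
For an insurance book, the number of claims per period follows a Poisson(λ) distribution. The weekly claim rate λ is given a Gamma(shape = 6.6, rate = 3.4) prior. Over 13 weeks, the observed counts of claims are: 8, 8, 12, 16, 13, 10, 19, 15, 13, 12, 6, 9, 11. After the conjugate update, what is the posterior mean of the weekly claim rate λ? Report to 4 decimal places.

9.6707

With a Gamma(shape α, rate β) prior, the Poisson likelihood is conjugate: the posterior is Gamma(α + ΣXᵢ, β + n).
Sum of counts S = 152 over n = 13 weeks.
Posterior: Gamma(α+S, β+n) = Gamma(6.6+152, 3.4+13) = Gamma(158.6, 16.4).
Posterior mean = α/β = 158.6/16.4 = 9.6707.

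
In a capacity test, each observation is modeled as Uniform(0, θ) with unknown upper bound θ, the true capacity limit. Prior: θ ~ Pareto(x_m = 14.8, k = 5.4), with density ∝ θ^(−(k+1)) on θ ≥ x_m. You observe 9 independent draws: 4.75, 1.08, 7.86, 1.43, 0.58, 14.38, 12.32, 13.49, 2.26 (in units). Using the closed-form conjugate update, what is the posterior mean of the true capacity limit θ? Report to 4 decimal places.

15.9045

A Pareto(scale x_m, shape k) prior on the upper bound θ of Uniform(0, θ) is conjugate: posterior is Pareto(max(x_m, max xᵢ), k + n).
Sample maximum = 14.38; prior scale x_m = 14.8 → posterior scale = max = 14.80.
Posterior shape = 5.4 + 9 = 14.4.
E[θ|data] = k·x_m/(k−1) = 14.4·14.80/13.4 = 15.9045.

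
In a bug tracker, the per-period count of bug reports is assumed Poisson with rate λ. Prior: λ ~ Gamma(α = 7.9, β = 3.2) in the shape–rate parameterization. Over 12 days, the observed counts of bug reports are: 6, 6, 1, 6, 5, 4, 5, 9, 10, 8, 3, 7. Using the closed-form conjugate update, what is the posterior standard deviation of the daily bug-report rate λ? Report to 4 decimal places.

0.5807

With a Gamma(shape α, rate β) prior, the Poisson likelihood is conjugate: the posterior is Gamma(α + ΣXᵢ, β + n).
Sum of counts S = 70 over n = 12 days.
Posterior: Gamma(α+S, β+n) = Gamma(7.9+70, 3.2+12) = Gamma(77.9, 15.2).
SD = √α/β = √77.9/15.2 = 0.5807.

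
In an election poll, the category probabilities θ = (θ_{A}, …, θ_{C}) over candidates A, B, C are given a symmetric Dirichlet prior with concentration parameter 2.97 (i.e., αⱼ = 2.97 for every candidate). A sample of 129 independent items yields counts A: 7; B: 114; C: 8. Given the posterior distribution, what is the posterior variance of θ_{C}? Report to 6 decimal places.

0.000527

The Dirichlet prior is conjugate to the Multinomial likelihood: each posterior αⱼ = prior αⱼ + observed count nⱼ.
Posterior concentration: (9.97, 116.97, 10.97), total = 137.91.
Var[θ_j] = α_j(Σα−α_j)/((Σα)²(Σα+1)) = 10.97·126.94/(137.91²·138.91) = 0.000527.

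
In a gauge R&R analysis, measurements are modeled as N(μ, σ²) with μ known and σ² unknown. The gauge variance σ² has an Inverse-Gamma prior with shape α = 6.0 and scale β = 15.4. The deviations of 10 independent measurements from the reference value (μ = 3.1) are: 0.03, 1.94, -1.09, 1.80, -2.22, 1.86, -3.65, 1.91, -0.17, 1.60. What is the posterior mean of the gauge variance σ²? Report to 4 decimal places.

With known mean μ and an Inverse-Gamma(α, β) prior on σ², the Normal likelihood is conjugate: posterior is Inv-Gamma(α + n/2, β + Σ(xᵢ−μ)²/2).
Σ(xᵢ−μ)² = (0.03)² + (1.94)² + (-1.09)² + (1.80)² + (-2.22)² + (1.86)² + (-3.65)² + (1.91)² + (-0.17)² + (1.60)² = 36.1401.
Posterior: Inv-Gamma(6.0 + 10/2, 15.4 + 36.1401/2) = Inv-Gamma(11.00, 33.47005).
E[σ²|data] = β/(α−1) = 33.47005/10.00 = 3.3470.

3.3470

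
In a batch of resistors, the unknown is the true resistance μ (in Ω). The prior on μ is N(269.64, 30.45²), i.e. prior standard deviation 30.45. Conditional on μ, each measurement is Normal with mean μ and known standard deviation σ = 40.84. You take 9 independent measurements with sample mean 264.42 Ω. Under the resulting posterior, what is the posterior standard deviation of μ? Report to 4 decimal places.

For Normal data with known variance σ², a Normal(μ₀, σ₀²) prior on μ is conjugate. Posterior precision = 1/σ₀² + n/σ²; posterior mean is the precision-weighted average of μ₀ and x̄.
σ₀² = 30.45² = 927.2025, σ² = 40.84² = 1667.9056; σ² + n·σ₀² = 1667.9056 + 9·927.2025 = 10012.7281.
Posterior precision = 1/σ₀² + n/σ² = 1/927.2025 + 9/1667.9056 = (σ² + n·σ₀²)/(σ₀²σ²) = 10012.7281/(927.2025·1667.9056); posterior variance σₙ² = σ₀²σ²/(σ² + n·σ₀²) = 927.2025·1667.9056/10012.7281 = 154.452036.
Posterior SD = √σₙ² = √(927.2025·1667.9056/10012.7281) = 12.4279.

12.4279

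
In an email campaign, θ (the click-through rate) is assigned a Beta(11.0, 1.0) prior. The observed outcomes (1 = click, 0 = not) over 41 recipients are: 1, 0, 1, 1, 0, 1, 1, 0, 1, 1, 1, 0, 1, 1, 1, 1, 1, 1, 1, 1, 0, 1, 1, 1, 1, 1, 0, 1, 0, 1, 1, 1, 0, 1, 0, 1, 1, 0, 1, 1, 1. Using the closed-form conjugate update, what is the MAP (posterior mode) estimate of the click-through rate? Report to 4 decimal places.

0.8039

The Beta prior is conjugate to a Binomial/Bernoulli likelihood; the update adds successes to α and failures to β.
Posterior: Beta(α+k, β+n−k) = Beta(11.0+31, 1.0+10) = Beta(42.0, 11.0).
Mode of Beta(a,b) for a,b>1 is (a−1)/(a+b−2) = 41.0/51.0 = 0.8039.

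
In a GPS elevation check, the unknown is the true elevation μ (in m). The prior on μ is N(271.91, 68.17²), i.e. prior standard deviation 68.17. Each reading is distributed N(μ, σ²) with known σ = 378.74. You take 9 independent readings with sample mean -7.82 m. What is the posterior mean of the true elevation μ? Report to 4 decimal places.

For Normal data with known variance σ², a Normal(μ₀, σ₀²) prior on μ is conjugate. Posterior precision = 1/σ₀² + n/σ²; posterior mean is the precision-weighted average of μ₀ and x̄.
n·x̄ = 9·(-7.82) = -70.38.
σ₀² = 68.17² = 4647.1489, σ² = 378.74² = 143443.9876; σ² + n·σ₀² = 143443.9876 + 9·4647.1489 = 185268.3277.
Posterior mean = (μ₀/σ₀² + n·x̄/σ²)/(1/σ₀² + n/σ²) = (σ²·μ₀ + σ₀²·n·x̄)/(σ² + n·σ₀²) = (143443.9876·271.91 + 4647.1489·(-70.38))/185268.3277 = 38676788.328734/185268.3277 = 208.7609.

208.7609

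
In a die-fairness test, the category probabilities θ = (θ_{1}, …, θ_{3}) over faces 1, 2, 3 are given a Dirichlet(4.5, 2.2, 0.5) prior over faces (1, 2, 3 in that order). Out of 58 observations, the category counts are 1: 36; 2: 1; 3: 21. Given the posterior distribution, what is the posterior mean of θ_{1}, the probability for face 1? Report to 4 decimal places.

The Dirichlet prior is conjugate to the Multinomial likelihood: each posterior αⱼ = prior αⱼ + observed count nⱼ.
Posterior concentration: (40.5, 3.2, 21.5), total = 65.2.
E[θ_{1}|data] = α_{1}/Σα = 40.5/65.2 = 0.6212.

0.6212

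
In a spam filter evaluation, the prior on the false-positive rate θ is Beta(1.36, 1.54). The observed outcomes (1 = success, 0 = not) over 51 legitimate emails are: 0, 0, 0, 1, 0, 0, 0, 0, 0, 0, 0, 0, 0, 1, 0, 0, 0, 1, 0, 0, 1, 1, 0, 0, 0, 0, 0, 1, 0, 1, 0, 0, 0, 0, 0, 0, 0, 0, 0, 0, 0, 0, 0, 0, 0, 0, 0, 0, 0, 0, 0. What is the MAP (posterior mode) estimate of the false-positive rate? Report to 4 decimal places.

The Beta prior is conjugate to a Binomial/Bernoulli likelihood; the update adds successes to α and failures to β.
Posterior: Beta(α+k, β+n−k) = Beta(1.36+7, 1.54+44) = Beta(8.36, 45.54).
Mode of Beta(a,b) for a,b>1 is (a−1)/(a+b−2) = 7.36/51.90 = 0.1418.

0.1418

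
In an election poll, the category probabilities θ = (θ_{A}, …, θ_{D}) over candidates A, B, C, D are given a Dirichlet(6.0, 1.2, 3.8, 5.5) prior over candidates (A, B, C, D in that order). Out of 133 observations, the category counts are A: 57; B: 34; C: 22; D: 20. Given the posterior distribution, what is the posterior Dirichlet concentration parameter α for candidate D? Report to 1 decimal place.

25.5

The Dirichlet prior is conjugate to the Multinomial likelihood: each posterior αⱼ = prior αⱼ + observed count nⱼ.
Posterior concentration: (63.0, 35.2, 25.8, 25.5), total = 149.5.
α_{D} = 5.5 + 20 = 25.5.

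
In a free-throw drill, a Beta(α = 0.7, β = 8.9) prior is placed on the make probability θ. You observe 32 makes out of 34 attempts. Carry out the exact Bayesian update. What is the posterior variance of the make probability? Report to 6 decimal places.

The Beta prior is conjugate to a Binomial/Bernoulli likelihood; the update adds successes to α and failures to β.
Posterior: Beta(α+k, β+n−k) = Beta(0.7+32, 8.9+2) = Beta(32.7, 10.9).
Var = αβ/((α+β)²(α+β+1)) = 32.7·10.9/(43.6²·44.6) = 0.004204.

0.004204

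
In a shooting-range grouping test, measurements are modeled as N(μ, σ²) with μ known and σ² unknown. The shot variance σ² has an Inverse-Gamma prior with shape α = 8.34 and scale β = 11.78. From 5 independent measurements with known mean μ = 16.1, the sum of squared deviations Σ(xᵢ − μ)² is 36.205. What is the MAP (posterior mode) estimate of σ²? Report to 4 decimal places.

2.5239

With known mean μ and an Inverse-Gamma(α, β) prior on σ², the Normal likelihood is conjugate: posterior is Inv-Gamma(α + n/2, β + Σ(xᵢ−μ)²/2).
Posterior: Inv-Gamma(8.34 + 5/2, 11.78 + 36.205/2) = Inv-Gamma(10.84, 29.8825).
Mode = β/(α+1) = 29.8825/11.84 = 2.5239.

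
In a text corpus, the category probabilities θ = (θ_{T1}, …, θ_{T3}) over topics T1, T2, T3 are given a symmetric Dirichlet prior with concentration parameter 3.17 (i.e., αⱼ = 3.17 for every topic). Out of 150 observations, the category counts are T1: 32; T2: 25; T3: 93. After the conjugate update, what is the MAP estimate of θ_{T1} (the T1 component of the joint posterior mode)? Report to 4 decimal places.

0.2183

The Dirichlet prior is conjugate to the Multinomial likelihood: each posterior αⱼ = prior αⱼ + observed count nⱼ.
Posterior concentration: (35.17, 28.17, 96.17), total = 159.51.
Joint mode component: (α_{T1}−1)/(Σα−K) = 34.17/156.51 = 0.2183.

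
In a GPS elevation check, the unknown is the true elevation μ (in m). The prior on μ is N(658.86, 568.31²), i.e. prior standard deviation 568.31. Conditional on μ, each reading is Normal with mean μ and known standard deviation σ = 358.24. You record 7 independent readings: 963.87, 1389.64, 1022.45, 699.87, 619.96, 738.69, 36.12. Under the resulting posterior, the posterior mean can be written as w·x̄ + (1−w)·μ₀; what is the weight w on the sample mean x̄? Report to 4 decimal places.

0.9463

For Normal data with known variance σ², a Normal(μ₀, σ₀²) prior on μ is conjugate. Posterior precision = 1/σ₀² + n/σ²; posterior mean is the precision-weighted average of μ₀ and x̄.
σ₀² = 568.31² = 322976.2561, σ² = 358.24² = 128335.8976. Prior precision 1/σ₀² = 1/322976.2561; data precision n/σ² = 7/128335.8976.
w = (n/σ²)/(1/σ₀² + n/σ²) = n·σ₀²/(σ² + n·σ₀²) = 7·322976.2561/(128335.8976 + 7·322976.2561) = 2260833.7927/2389169.6903 = 0.9463.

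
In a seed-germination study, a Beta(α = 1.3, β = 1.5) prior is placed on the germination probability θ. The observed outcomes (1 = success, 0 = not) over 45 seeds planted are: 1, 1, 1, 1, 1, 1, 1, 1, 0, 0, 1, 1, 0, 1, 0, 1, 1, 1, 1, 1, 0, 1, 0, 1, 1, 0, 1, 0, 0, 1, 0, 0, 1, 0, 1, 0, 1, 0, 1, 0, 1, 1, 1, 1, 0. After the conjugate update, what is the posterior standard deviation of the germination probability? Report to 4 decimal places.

0.0690

The Beta prior is conjugate to a Binomial/Bernoulli likelihood; the update adds successes to α and failures to β.
Posterior: Beta(α+k, β+n−k) = Beta(1.3+29, 1.5+16) = Beta(30.3, 17.5).
Var = αβ/((α+β)²(α+β+1)) = 30.3·17.5/(47.8²·48.8) = 0.00475560; SD = √0.00475560 = 0.0690.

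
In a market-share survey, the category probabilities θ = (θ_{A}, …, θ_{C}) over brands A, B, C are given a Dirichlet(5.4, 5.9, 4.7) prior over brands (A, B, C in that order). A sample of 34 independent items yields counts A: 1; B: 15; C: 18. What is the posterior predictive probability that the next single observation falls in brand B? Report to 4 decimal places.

The Dirichlet prior is conjugate to the Multinomial likelihood: each posterior αⱼ = prior αⱼ + observed count nⱼ.
Posterior concentration: (6.4, 20.9, 22.7), total = 50.0.
P(next = B | data) = α_{B}/Σα = 0.4180.

0.4180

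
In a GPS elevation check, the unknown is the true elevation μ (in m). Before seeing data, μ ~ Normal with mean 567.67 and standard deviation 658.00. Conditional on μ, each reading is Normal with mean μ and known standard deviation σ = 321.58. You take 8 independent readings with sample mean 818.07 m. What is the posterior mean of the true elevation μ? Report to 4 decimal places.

810.8107

For Normal data with known variance σ², a Normal(μ₀, σ₀²) prior on μ is conjugate. Posterior precision = 1/σ₀² + n/σ²; posterior mean is the precision-weighted average of μ₀ and x̄.
n·x̄ = 8·818.07 = 6544.56.
σ₀² = 658.00² = 432964, σ² = 321.58² = 103413.6964; σ² + n·σ₀² = 103413.6964 + 8·432964 = 3567125.6964.
Posterior mean = (μ₀/σ₀² + n·x̄/σ²)/(1/σ₀² + n/σ²) = (σ²·μ₀ + σ₀²·n·x̄)/(σ² + n·σ₀²) = (103413.6964·567.67 + 432964·6544.56)/3567125.6964 = 2892263728.875388/3567125.6964 = 810.8107.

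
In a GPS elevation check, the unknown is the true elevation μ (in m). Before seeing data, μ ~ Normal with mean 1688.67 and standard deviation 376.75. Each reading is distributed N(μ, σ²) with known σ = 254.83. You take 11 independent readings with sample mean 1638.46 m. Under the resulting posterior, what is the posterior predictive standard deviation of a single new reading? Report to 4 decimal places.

265.7181

For Normal data with known variance σ², a Normal(μ₀, σ₀²) prior on μ is conjugate. Posterior precision = 1/σ₀² + n/σ²; posterior mean is the precision-weighted average of μ₀ and x̄.
σ₀² = 376.75² = 141940.5625, σ² = 254.83² = 64938.3289; σ² + n·σ₀² = 64938.3289 + 11·141940.5625 = 1626284.5164.
Posterior precision = 1/σ₀² + n/σ² = 1/141940.5625 + 11/64938.3289 = (σ² + n·σ₀²)/(σ₀²σ²) = 1626284.5164/(141940.5625·64938.3289); posterior variance σₙ² = σ₀²σ²/(σ² + n·σ₀²) = 141940.5625·64938.3289/1626284.5164 = 5667.755450.
Predictive variance for one new observation = σₙ² + σ² = 141940.5625·64938.3289/1626284.5164 + 64938.3289 = σ²·(σ₀² + 1626284.5164)/1626284.5164 = 64938.3289·1768225.0789/1626284.5164 = 70606.084350; SD = √(64938.3289·1768225.0789/1626284.5164) = 265.7181.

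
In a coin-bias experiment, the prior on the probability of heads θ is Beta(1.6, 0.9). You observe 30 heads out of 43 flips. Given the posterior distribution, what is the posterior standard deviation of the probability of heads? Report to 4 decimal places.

The Beta prior is conjugate to a Binomial/Bernoulli likelihood; the update adds successes to α and failures to β.
Posterior: Beta(α+k, β+n−k) = Beta(1.6+30, 0.9+13) = Beta(31.6, 13.9).
Var = αβ/((α+β)²(α+β+1)) = 31.6·13.9/(45.5²·46.5) = 0.00456274; SD = √0.00456274 = 0.0675.

0.0675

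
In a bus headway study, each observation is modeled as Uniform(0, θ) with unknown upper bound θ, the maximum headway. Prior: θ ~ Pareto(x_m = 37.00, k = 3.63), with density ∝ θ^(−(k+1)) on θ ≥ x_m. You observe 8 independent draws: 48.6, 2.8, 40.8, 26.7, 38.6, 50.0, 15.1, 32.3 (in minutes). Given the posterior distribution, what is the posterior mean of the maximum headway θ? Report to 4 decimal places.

A Pareto(scale x_m, shape k) prior on the upper bound θ of Uniform(0, θ) is conjugate: posterior is Pareto(max(x_m, max xᵢ), k + n).
Sample maximum = 50.0; prior scale x_m = 37.00 → posterior scale = max = 50.00.
Posterior shape = 3.63 + 8 = 11.63.
E[θ|data] = k·x_m/(k−1) = 11.63·50.00/10.63 = 54.7037.

54.7037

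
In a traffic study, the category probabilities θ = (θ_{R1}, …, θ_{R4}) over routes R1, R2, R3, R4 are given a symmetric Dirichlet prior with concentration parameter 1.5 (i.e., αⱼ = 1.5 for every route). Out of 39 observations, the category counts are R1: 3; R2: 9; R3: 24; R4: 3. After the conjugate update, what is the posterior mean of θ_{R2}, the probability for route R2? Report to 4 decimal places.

The Dirichlet prior is conjugate to the Multinomial likelihood: each posterior αⱼ = prior αⱼ + observed count nⱼ.
Posterior concentration: (4.5, 10.5, 25.5, 4.5), total = 45.0.
E[θ_{R2}|data] = α_{R2}/Σα = 10.5/45.0 = 0.2333.

0.2333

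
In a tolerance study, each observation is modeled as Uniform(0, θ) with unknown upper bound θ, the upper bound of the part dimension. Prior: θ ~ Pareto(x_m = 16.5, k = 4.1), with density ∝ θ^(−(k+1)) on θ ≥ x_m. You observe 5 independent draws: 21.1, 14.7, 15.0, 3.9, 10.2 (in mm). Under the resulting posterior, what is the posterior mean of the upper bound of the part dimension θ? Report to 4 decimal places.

A Pareto(scale x_m, shape k) prior on the upper bound θ of Uniform(0, θ) is conjugate: posterior is Pareto(max(x_m, max xᵢ), k + n).
Sample maximum = 21.1; prior scale x_m = 16.5 → posterior scale = max = 21.1.
Posterior shape = 4.1 + 5 = 9.1.
E[θ|data] = k·x_m/(k−1) = 9.1·21.1/8.1 = 23.7049.

23.7049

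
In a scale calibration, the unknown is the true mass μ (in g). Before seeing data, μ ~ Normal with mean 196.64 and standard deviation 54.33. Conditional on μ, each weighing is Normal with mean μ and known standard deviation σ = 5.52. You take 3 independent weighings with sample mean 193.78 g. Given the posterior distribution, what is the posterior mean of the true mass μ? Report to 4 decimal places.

193.7898

For Normal data with known variance σ², a Normal(μ₀, σ₀²) prior on μ is conjugate. Posterior precision = 1/σ₀² + n/σ²; posterior mean is the precision-weighted average of μ₀ and x̄.
n·x̄ = 3·193.78 = 581.34.
σ₀² = 54.33² = 2951.7489, σ² = 5.52² = 30.4704; σ² + n·σ₀² = 30.4704 + 3·2951.7489 = 8885.7171.
Posterior mean = (μ₀/σ₀² + n·x̄/σ²)/(1/σ₀² + n/σ²) = (σ²·μ₀ + σ₀²·n·x̄)/(σ² + n·σ₀²) = (30.4704·196.64 + 2951.7489·581.34)/8885.7171 = 1721961.404982/8885.7171 = 193.7898.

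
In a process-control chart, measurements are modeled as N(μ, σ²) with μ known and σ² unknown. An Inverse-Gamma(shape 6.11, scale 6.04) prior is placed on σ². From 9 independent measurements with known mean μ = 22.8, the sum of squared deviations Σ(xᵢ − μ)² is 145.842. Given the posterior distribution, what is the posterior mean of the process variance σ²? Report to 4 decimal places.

With known mean μ and an Inverse-Gamma(α, β) prior on σ², the Normal likelihood is conjugate: posterior is Inv-Gamma(α + n/2, β + Σ(xᵢ−μ)²/2).
Posterior: Inv-Gamma(6.11 + 9/2, 6.04 + 145.842/2) = Inv-Gamma(10.61, 78.9610).
E[σ²|data] = β/(α−1) = 78.9610/9.61 = 8.2165.

8.2165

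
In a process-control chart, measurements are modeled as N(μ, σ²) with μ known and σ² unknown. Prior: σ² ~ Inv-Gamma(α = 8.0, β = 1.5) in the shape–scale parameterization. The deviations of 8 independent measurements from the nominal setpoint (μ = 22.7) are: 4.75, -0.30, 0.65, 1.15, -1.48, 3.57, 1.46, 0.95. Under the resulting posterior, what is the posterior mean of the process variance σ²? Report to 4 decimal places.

2.0621

With known mean μ and an Inverse-Gamma(α, β) prior on σ², the Normal likelihood is conjugate: posterior is Inv-Gamma(α + n/2, β + Σ(xᵢ−μ)²/2).
Σ(xᵢ−μ)² = (4.75)² + (-0.30)² + (0.65)² + (1.15)² + (-1.48)² + (3.57)² + (1.46)² + (0.95)² = 42.3669.
Posterior: Inv-Gamma(8.0 + 8/2, 1.5 + 42.3669/2) = Inv-Gamma(12.00, 22.68345).
E[σ²|data] = β/(α−1) = 22.68345/11.00 = 2.0621.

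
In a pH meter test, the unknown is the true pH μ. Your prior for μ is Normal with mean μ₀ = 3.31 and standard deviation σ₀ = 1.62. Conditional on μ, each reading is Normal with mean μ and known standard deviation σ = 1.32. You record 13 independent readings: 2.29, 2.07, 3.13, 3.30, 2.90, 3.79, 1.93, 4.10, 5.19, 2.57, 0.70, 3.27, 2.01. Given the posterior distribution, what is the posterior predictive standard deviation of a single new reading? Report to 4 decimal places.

For Normal data with known variance σ², a Normal(μ₀, σ₀²) prior on μ is conjugate. Posterior precision = 1/σ₀² + n/σ²; posterior mean is the precision-weighted average of μ₀ and x̄.
σ₀² = 1.62² = 2.6244, σ² = 1.32² = 1.7424; σ² + n·σ₀² = 1.7424 + 13·2.6244 = 35.8596.
Posterior precision = 1/σ₀² + n/σ² = 1/2.6244 + 13/1.7424 = (σ² + n·σ₀²)/(σ₀²σ²) = 35.8596/(2.6244·1.7424); posterior variance σₙ² = σ₀²σ²/(σ² + n·σ₀²) = 2.6244·1.7424/35.8596 = 0.127518.
Predictive variance for one new observation = σₙ² + σ² = 2.6244·1.7424/35.8596 + 1.7424 = σ²·(σ₀² + 35.8596)/35.8596 = 1.7424·38.484/35.8596 = 1.869918; SD = √(1.7424·38.484/35.8596) = 1.3674.

1.3674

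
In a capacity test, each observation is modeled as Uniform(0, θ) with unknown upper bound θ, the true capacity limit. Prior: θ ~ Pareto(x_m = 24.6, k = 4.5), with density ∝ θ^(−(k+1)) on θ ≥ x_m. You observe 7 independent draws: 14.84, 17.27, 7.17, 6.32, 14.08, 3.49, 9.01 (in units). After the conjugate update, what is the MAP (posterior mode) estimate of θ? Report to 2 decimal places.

24.60

A Pareto(scale x_m, shape k) prior on the upper bound θ of Uniform(0, θ) is conjugate: posterior is Pareto(max(x_m, max xᵢ), k + n).
Sample maximum = 17.27; prior scale x_m = 24.6 → posterior scale = max = 24.60.
Posterior shape = 4.5 + 7 = 11.5.
The Pareto density is decreasing on [x_m, ∞), so the mode is x_m = 24.60.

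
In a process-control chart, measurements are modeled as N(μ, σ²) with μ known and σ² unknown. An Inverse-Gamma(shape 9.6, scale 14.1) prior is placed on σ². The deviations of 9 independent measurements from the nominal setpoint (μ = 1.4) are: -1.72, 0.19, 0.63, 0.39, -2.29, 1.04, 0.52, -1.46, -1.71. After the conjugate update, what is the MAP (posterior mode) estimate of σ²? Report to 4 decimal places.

With known mean μ and an Inverse-Gamma(α, β) prior on σ², the Normal likelihood is conjugate: posterior is Inv-Gamma(α + n/2, β + Σ(xᵢ−μ)²/2).
Σ(xᵢ−μ)² = (-1.72)² + (0.19)² + (0.63)² + (0.39)² + (-2.29)² + (1.04)² + (0.52)² + (-1.46)² + (-1.71)² = 15.1953.
Posterior: Inv-Gamma(9.6 + 9/2, 14.1 + 15.1953/2) = Inv-Gamma(14.10, 21.69765).
Mode = β/(α+1) = 21.69765/15.10 = 1.4369.

1.4369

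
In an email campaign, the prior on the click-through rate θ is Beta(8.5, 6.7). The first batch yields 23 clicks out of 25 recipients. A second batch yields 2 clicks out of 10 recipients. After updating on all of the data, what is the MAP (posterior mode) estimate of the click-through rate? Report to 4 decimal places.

0.6743

The Beta prior is conjugate to a Binomial/Bernoulli likelihood; the update adds successes to α and failures to β.
After batch 1: Beta(8.5+23, 6.7+2) = Beta(31.5, 8.7).
After batch 2: Beta(31.5+2, 8.7+8) = Beta(33.5, 16.7).
Mode of Beta(a,b) for a,b>1 is (a−1)/(a+b−2) = 32.5/48.2 = 0.6743.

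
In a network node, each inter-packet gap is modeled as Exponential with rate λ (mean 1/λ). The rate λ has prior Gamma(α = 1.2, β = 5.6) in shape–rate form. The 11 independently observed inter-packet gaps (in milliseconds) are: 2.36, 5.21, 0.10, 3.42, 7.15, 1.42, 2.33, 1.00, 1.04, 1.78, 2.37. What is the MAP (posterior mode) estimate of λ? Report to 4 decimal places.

0.3316

With a Gamma(shape α, rate β) prior on the exponential rate λ, the posterior after n observations with total T = Σxᵢ is Gamma(α+n, β+T).
Sum of observations T = 28.18 milliseconds; n = 11.
Posterior: Gamma(1.2+11, 5.6+28.18) = Gamma(12.2, 33.78).
Mode = (α−1)/β = 0.3316.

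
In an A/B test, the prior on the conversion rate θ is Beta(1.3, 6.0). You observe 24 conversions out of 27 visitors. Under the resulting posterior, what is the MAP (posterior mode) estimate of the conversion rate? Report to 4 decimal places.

0.7523

The Beta prior is conjugate to a Binomial/Bernoulli likelihood; the update adds successes to α and failures to β.
Posterior: Beta(α+k, β+n−k) = Beta(1.3+24, 6.0+3) = Beta(25.3, 9.0).
Mode of Beta(a,b) for a,b>1 is (a−1)/(a+b−2) = 24.3/32.3 = 0.7523.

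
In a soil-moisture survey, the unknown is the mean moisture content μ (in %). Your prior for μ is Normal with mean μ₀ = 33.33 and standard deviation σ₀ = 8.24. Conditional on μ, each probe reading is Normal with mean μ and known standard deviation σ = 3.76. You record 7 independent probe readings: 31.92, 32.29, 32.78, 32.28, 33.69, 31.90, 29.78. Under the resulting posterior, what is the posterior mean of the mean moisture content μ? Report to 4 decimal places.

32.1272

For Normal data with known variance σ², a Normal(μ₀, σ₀²) prior on μ is conjugate. Posterior precision = 1/σ₀² + n/σ²; posterior mean is the precision-weighted average of μ₀ and x̄.
Σxᵢ = 31.92 + 32.29 + 32.78 + 32.28 + 33.69 + 31.90 + 29.78 = 224.64, so n·x̄ = 224.64.
σ₀² = 8.24² = 67.8976, σ² = 3.76² = 14.1376; σ² + n·σ₀² = 14.1376 + 7·67.8976 = 489.4208.
Posterior mean = (μ₀/σ₀² + n·x̄/σ²)/(1/σ₀² + n/σ²) = (σ²·μ₀ + σ₀²·n·x̄)/(σ² + n·σ₀²) = (14.1376·33.33 + 67.8976·224.64)/489.4208 = 15723.723072/489.4208 = 32.1272.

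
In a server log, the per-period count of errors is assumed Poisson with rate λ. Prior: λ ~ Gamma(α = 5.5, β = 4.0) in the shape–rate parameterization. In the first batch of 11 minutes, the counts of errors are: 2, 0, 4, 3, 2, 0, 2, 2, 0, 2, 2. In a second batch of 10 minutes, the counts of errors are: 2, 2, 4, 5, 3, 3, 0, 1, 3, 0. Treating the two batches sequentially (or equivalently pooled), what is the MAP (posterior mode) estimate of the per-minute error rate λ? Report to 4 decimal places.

1.8600

With a Gamma(shape α, rate β) prior, the Poisson likelihood is conjugate: the posterior is Gamma(α + ΣXᵢ, β + n).
Batch 1: sum of counts S = 19 over n = 11 minutes.
After batch 1: Gamma(α+S, β+n) = Gamma(5.5+19, 4.0+11) = Gamma(24.5, 15.0).
Batch 2: sum of counts S = 23 over n = 10 minutes.
After batch 2: Gamma(α+S, β+n) = Gamma(24.5+23, 15.0+10) = Gamma(47.5, 25.0).
Mode of Gamma(α,β) for α≥1 is (α−1)/β = 46.5/25.0 = 1.8600.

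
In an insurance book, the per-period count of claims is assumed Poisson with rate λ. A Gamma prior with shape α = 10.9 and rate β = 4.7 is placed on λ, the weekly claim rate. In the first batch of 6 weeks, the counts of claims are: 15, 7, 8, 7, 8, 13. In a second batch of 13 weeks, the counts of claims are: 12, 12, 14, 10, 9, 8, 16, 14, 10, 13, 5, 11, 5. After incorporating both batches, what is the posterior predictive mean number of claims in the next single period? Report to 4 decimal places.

8.7722

With a Gamma(shape α, rate β) prior, the Poisson likelihood is conjugate: the posterior is Gamma(α + ΣXᵢ, β + n).
Batch 1: sum of counts S = 58 over n = 6 weeks.
After batch 1: Gamma(α+S, β+n) = Gamma(10.9+58, 4.7+6) = Gamma(68.9, 10.7).
Batch 2: sum of counts S = 139 over n = 13 weeks.
After batch 2: Gamma(α+S, β+n) = Gamma(68.9+139, 10.7+13) = Gamma(207.9, 23.7).
The predictive distribution for one future period is NegBinom with mean α/β = 8.7722.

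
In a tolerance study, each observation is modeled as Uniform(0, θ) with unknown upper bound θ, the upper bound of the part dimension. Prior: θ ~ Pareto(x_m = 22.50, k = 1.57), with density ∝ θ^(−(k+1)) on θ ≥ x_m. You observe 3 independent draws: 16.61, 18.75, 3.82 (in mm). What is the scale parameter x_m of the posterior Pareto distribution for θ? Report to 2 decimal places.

22.50

A Pareto(scale x_m, shape k) prior on the upper bound θ of Uniform(0, θ) is conjugate: posterior is Pareto(max(x_m, max xᵢ), k + n).
Sample maximum = 18.75; prior scale x_m = 22.50 → posterior scale = max = 22.50.
Posterior shape = 1.57 + 3 = 4.57.
Posterior scale x_m = 22.50.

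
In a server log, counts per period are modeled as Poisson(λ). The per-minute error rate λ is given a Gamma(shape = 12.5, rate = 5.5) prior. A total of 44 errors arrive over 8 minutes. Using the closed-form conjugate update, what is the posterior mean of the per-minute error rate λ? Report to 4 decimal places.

4.1852

With a Gamma(shape α, rate β) prior, the Poisson likelihood is conjugate: the posterior is Gamma(α + ΣXᵢ, β + n).
Posterior: Gamma(α+S, β+n) = Gamma(12.5+44, 5.5+8) = Gamma(56.5, 13.5).
Posterior mean = α/β = 56.5/13.5 = 4.1852.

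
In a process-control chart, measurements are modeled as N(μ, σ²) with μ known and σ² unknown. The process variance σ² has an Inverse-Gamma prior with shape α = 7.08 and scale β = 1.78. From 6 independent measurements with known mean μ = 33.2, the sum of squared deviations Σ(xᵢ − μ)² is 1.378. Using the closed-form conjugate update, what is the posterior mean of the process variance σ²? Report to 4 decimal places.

0.2719

With known mean μ and an Inverse-Gamma(α, β) prior on σ², the Normal likelihood is conjugate: posterior is Inv-Gamma(α + n/2, β + Σ(xᵢ−μ)²/2).
Posterior: Inv-Gamma(7.08 + 6/2, 1.78 + 1.378/2) = Inv-Gamma(10.08, 2.4690).
E[σ²|data] = β/(α−1) = 2.4690/9.08 = 0.2719.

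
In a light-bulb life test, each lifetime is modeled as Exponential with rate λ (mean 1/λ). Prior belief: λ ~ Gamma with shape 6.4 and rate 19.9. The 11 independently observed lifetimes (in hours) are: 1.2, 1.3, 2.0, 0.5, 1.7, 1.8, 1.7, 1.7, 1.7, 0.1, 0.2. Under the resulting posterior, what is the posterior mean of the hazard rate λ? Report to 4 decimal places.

0.5148

With a Gamma(shape α, rate β) prior on the exponential rate λ, the posterior after n observations with total T = Σxᵢ is Gamma(α+n, β+T).
Sum of observations T = 13.9 hours; n = 11.
Posterior: Gamma(6.4+11, 19.9+13.9) = Gamma(17.4, 33.8).
Posterior mean of λ = α/β = 17.4/33.8 = 0.5148.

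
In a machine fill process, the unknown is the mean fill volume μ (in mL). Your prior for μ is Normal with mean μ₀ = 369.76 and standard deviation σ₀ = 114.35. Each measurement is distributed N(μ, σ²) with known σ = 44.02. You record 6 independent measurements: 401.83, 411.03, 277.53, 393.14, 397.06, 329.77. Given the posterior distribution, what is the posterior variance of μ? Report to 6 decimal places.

For Normal data with known variance σ², a Normal(μ₀, σ₀²) prior on μ is conjugate. Posterior precision = 1/σ₀² + n/σ²; posterior mean is the precision-weighted average of μ₀ and x̄.
σ₀² = 114.35² = 13075.9225, σ² = 44.02² = 1937.7604; σ² + n·σ₀² = 1937.7604 + 6·13075.9225 = 80393.2954.
Posterior precision = 1/σ₀² + n/σ² = 1/13075.9225 + 6/1937.7604 = (σ² + n·σ₀²)/(σ₀²σ²) = 80393.2954/(13075.9225·1937.7604); posterior variance σₙ² = σ₀²σ²/(σ² + n·σ₀²) = 13075.9225·1937.7604/80393.2954 = 315.175596.

315.175596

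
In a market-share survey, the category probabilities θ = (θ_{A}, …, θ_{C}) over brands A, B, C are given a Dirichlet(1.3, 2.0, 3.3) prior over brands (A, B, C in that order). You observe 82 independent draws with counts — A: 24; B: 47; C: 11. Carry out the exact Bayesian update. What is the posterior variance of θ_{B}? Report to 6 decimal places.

The Dirichlet prior is conjugate to the Multinomial likelihood: each posterior αⱼ = prior αⱼ + observed count nⱼ.
Posterior concentration: (25.3, 49.0, 14.3), total = 88.6.
Var[θ_j] = α_j(Σα−α_j)/((Σα)²(Σα+1)) = 49.0·39.6/(88.6²·89.6) = 0.002759.

0.002759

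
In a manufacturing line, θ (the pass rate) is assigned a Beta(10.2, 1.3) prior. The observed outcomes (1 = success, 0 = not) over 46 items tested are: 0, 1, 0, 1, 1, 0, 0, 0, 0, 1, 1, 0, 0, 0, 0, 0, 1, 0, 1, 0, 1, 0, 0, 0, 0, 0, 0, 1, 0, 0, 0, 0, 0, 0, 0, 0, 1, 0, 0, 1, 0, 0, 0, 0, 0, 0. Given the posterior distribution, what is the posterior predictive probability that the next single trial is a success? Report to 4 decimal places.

0.3687

The Beta prior is conjugate to a Binomial/Bernoulli likelihood; the update adds successes to α and failures to β.
Posterior: Beta(α+k, β+n−k) = Beta(10.2+11, 1.3+35) = Beta(21.2, 36.3).
For a single future Bernoulli trial, P(success | data) = α/(α+β) = 0.3687.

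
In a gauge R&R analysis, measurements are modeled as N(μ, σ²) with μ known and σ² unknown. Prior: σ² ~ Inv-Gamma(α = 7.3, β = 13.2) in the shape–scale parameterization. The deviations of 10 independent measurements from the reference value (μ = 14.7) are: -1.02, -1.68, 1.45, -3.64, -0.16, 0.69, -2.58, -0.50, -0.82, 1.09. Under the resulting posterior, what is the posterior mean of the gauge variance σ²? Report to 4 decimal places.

2.4285

With known mean μ and an Inverse-Gamma(α, β) prior on σ², the Normal likelihood is conjugate: posterior is Inv-Gamma(α + n/2, β + Σ(xᵢ−μ)²/2).
Σ(xᵢ−μ)² = (-1.02)² + (-1.68)² + (1.45)² + (-3.64)² + (-0.16)² + (0.69)² + (-2.58)² + (-0.50)² + (-0.82)² + (1.09)² = 28.4835.
Posterior: Inv-Gamma(7.3 + 10/2, 13.2 + 28.4835/2) = Inv-Gamma(12.30, 27.44175).
E[σ²|data] = β/(α−1) = 27.44175/11.30 = 2.4285.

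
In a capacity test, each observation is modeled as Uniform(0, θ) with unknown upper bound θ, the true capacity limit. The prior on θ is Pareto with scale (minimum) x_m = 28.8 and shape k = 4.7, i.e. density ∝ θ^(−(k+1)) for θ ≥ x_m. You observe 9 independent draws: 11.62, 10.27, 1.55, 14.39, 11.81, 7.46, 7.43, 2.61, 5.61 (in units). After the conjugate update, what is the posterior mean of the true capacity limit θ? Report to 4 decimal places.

A Pareto(scale x_m, shape k) prior on the upper bound θ of Uniform(0, θ) is conjugate: posterior is Pareto(max(x_m, max xᵢ), k + n).
Sample maximum = 14.39; prior scale x_m = 28.8 → posterior scale = max = 28.80.
Posterior shape = 4.7 + 9 = 13.7.
E[θ|data] = k·x_m/(k−1) = 13.7·28.80/12.7 = 31.0677.

31.0677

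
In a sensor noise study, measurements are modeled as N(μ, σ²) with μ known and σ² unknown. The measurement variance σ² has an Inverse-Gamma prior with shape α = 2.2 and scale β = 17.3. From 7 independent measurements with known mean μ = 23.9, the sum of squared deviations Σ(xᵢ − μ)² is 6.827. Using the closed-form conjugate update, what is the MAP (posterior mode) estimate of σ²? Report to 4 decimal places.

3.0916

With known mean μ and an Inverse-Gamma(α, β) prior on σ², the Normal likelihood is conjugate: posterior is Inv-Gamma(α + n/2, β + Σ(xᵢ−μ)²/2).
Posterior: Inv-Gamma(2.2 + 7/2, 17.3 + 6.827/2) = Inv-Gamma(5.70, 20.7135).
Mode = β/(α+1) = 20.7135/6.70 = 3.0916.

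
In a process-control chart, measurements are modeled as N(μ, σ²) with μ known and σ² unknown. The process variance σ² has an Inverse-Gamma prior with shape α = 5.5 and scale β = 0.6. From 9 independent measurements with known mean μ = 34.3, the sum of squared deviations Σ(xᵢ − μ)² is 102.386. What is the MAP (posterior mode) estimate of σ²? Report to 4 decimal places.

With known mean μ and an Inverse-Gamma(α, β) prior on σ², the Normal likelihood is conjugate: posterior is Inv-Gamma(α + n/2, β + Σ(xᵢ−μ)²/2).
Posterior: Inv-Gamma(5.5 + 9/2, 0.6 + 102.386/2) = Inv-Gamma(10.00, 51.7930).
Mode = β/(α+1) = 51.7930/11.00 = 4.7085.

4.7085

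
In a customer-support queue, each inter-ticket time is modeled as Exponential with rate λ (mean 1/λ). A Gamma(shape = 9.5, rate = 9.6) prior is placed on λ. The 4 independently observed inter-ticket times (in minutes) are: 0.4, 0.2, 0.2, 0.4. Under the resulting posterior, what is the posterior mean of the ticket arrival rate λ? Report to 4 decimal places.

With a Gamma(shape α, rate β) prior on the exponential rate λ, the posterior after n observations with total T = Σxᵢ is Gamma(α+n, β+T).
Sum of observations T = 1.2 minutes; n = 4.
Posterior: Gamma(9.5+4, 9.6+1.2) = Gamma(13.5, 10.8).
Posterior mean of λ = α/β = 13.5/10.8 = 1.2500.

1.2500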